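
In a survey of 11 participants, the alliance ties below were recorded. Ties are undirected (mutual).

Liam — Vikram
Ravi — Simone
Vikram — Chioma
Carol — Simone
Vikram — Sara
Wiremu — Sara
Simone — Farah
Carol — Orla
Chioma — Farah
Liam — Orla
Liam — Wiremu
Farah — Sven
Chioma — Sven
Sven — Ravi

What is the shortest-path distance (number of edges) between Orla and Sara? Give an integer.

One shortest route is Orla – Liam – Vikram – Sara, which uses 3 edges, and at distance 2 from Orla we only reach {Simone, Vikram, Wiremu}, which does not include Sara. So d(Orla,Sara) = 3.

3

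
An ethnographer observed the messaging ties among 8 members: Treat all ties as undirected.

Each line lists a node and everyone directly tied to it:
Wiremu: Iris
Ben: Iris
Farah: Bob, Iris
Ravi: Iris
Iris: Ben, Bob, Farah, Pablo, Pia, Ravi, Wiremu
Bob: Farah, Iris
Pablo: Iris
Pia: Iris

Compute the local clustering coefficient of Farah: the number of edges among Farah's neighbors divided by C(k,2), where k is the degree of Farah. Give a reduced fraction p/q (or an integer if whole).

Farah's neighbors: Bob and Iris (k = 2).
Possible neighbor pairs: C(2,2) = 1. Edges among them: Bob–Iris → e = 1.
Clustering(Farah) = 1/1.

1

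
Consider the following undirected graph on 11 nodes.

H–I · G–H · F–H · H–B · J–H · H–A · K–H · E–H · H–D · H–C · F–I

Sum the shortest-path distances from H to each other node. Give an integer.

10

Distances from H: A:1, B:1, C:1, D:1, E:1, F:1, G:1, I:1, J:1, K:1.
Sum = 1 + 1 + 1 + 1 + 1 + 1 + 1 + 1 + 1 + 1 = 10.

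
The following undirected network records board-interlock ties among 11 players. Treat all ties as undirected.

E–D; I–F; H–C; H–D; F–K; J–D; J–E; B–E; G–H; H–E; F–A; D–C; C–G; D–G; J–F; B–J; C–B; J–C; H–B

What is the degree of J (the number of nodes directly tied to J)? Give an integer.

5

J is directly tied to B, C, D, E, and F. That is 5 neighbors, so the degree of J is 5.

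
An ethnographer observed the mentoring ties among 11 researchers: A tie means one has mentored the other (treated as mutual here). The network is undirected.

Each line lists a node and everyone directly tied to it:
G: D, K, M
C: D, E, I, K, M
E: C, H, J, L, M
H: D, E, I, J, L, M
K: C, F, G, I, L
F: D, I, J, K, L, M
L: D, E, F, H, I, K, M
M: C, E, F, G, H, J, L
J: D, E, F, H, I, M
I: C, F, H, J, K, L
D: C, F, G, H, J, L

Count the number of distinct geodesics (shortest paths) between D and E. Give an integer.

The shortest distance is 2. The length-2 paths are: D–L–E; D–C–E; D–J–E; D–H–E.
That gives 4 distinct shortest paths.

4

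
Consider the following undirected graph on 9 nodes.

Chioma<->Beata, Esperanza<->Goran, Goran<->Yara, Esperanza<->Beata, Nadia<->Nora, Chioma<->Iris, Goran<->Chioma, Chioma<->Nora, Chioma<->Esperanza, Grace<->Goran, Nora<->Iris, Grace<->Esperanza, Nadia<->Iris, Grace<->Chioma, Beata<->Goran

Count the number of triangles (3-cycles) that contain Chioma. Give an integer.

6

Chioma's neighbors: Beata, Esperanza, Goran, Grace, Iris, and Nora.
Neighbor pairs that are themselves tied: Chioma–Beata–Esperanza; Chioma–Beata–Goran; Chioma–Esperanza–Goran; Chioma–Esperanza–Grace; Chioma–Goran–Grace; Chioma–Iris–Nora. Each forms one triangle with Chioma, for 6 in total.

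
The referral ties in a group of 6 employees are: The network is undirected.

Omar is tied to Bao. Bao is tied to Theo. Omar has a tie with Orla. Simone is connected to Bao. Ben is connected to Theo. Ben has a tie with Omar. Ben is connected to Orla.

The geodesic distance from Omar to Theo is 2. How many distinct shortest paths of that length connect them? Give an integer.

The shortest distance is 2. The length-2 paths are: Omar–Bao–Theo; Omar–Ben–Theo.
That gives 2 distinct shortest paths.

2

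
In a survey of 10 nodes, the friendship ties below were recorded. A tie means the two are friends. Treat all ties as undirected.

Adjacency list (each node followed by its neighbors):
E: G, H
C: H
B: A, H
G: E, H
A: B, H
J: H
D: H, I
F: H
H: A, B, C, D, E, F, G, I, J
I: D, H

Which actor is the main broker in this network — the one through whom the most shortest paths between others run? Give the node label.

Unnormalized betweenness of each node: A:0, B:0, C:0, D:0, E:0, F:0, G:0, H:33, I:0, J:0.
H has the largest value, 33, making it the main broker — the node through which the most shortest paths run.

H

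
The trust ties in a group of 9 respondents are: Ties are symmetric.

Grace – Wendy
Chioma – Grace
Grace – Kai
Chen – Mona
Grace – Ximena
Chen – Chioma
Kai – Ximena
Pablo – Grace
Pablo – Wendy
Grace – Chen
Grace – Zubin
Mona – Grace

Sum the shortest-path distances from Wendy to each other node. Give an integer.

Distances from Wendy: Chen:2, Chioma:2, Grace:1, Kai:2, Mona:2, Pablo:1, Ximena:2, Zubin:2.
Sum = 2 + 2 + 1 + 2 + 2 + 1 + 2 + 2 = 14.

14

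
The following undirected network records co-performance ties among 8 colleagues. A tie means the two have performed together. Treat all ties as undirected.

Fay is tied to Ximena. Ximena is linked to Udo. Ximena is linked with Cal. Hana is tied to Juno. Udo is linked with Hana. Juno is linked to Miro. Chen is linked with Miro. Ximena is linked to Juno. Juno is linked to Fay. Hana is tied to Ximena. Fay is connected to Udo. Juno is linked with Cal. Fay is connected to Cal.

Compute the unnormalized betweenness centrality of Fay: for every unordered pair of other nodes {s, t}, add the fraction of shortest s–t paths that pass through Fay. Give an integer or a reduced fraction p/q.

Pairs whose geodesics pass through Fay — Udo–Juno: 1/3; Udo–Cal: 1/2; Udo–Miro: 1/3; Udo–Chen: 1/3.
All other pairs contribute 0.
Summing the contributions gives betweenness(Fay) = 3/2.

3/2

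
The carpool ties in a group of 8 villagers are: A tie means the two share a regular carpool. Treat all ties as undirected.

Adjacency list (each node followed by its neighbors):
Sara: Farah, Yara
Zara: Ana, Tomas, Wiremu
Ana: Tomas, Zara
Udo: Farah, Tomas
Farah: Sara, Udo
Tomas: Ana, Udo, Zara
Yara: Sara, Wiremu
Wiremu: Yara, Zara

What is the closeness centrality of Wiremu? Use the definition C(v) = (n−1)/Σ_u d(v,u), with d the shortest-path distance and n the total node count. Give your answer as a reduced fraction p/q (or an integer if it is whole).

1/2

Distances from Wiremu: Ana:2, Farah:3, Sara:2, Tomas:2, Udo:3, Yara:1, Zara:1. Sum = 14.
n = 8, so closeness = 7/14 = 1/2.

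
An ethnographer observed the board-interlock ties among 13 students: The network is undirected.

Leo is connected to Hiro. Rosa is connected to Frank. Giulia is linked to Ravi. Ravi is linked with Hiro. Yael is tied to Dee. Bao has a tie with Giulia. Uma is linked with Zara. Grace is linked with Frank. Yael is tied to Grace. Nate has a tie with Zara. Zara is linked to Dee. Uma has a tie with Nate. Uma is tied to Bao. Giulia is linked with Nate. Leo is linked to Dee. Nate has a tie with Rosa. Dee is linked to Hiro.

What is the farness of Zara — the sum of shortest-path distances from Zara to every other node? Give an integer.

24

Distances from Zara: Bao:2, Dee:1, Frank:3, Giulia:2, Grace:3, Hiro:2, Leo:2, Nate:1, Ravi:3, Rosa:2, Uma:1, Yael:2.
Sum = 2 + 1 + 3 + 2 + 3 + 2 + 2 + 1 + 3 + 2 + 1 + 2 = 24.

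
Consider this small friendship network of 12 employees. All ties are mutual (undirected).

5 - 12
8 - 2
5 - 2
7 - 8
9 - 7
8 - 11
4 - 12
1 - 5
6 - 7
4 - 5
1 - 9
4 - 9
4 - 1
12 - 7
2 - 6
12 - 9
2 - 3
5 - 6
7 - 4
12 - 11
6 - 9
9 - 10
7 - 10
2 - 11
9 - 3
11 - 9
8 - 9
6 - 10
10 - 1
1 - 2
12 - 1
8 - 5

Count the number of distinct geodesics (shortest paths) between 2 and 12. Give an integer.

The shortest distance is 2. The length-2 paths are: 2–1–12; 2–5–12; 2–11–12.
That gives 3 distinct shortest paths.

3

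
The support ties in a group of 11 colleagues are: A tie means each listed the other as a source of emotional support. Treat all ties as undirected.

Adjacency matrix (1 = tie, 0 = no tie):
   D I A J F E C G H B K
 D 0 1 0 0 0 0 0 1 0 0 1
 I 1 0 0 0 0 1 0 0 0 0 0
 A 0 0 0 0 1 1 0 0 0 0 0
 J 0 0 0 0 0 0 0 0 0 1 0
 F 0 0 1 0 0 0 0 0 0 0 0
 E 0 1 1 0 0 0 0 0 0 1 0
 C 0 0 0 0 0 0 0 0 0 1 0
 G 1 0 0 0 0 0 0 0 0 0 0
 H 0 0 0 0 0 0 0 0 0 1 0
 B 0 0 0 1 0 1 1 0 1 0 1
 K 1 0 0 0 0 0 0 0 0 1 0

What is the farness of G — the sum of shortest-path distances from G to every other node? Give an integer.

Distances from G: A:4, B:3, C:4, D:1, E:3, F:5, H:4, I:2, J:4, K:2.
Sum = 4 + 3 + 4 + 1 + 3 + 5 + 4 + 2 + 4 + 2 = 32.

32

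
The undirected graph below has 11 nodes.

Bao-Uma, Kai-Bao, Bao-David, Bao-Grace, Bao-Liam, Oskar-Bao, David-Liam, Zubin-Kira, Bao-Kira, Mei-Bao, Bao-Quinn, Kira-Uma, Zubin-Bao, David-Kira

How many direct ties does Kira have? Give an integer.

4

Kira is directly tied to Bao, David, Uma, and Zubin. That is 4 neighbors, so the degree of Kira is 4.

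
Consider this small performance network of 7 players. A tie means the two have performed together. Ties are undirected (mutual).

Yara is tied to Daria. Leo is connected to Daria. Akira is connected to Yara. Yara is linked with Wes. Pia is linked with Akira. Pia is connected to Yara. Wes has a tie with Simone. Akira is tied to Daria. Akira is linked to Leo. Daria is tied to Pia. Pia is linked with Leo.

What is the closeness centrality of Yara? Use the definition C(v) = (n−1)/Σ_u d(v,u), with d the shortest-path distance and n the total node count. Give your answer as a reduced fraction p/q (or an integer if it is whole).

3/4

Distances from Yara: Akira:1, Daria:1, Leo:2, Pia:1, Simone:2, Wes:1. Sum = 8.
n = 7, so closeness = 6/8 = 3/4.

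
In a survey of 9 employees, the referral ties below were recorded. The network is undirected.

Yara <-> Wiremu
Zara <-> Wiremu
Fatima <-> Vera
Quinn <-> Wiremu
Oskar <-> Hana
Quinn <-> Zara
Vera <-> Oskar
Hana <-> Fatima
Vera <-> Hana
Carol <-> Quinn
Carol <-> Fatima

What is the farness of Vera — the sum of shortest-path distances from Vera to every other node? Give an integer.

Distances from Vera: Carol:2, Fatima:1, Hana:1, Oskar:1, Quinn:3, Wiremu:4, Yara:5, Zara:4.
Sum = 2 + 1 + 1 + 1 + 3 + 4 + 5 + 4 = 21.

21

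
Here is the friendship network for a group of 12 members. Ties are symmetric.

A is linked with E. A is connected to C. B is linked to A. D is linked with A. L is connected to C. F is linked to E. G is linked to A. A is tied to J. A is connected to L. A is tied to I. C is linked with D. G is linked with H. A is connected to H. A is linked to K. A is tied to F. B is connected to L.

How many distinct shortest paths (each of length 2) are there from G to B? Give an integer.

1

The shortest distance is 2, and the only length-2 path is G–A–B. So there is exactly 1 shortest path.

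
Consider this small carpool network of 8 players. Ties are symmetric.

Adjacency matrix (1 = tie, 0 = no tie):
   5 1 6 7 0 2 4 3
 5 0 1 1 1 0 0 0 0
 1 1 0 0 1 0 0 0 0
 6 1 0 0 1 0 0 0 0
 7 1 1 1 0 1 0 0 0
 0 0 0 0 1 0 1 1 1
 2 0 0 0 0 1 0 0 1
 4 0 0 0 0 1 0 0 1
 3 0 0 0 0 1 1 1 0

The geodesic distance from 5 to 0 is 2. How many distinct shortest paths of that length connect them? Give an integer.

1

The shortest distance is 2, and the only length-2 path is 5–7–0. So there is exactly 1 shortest path.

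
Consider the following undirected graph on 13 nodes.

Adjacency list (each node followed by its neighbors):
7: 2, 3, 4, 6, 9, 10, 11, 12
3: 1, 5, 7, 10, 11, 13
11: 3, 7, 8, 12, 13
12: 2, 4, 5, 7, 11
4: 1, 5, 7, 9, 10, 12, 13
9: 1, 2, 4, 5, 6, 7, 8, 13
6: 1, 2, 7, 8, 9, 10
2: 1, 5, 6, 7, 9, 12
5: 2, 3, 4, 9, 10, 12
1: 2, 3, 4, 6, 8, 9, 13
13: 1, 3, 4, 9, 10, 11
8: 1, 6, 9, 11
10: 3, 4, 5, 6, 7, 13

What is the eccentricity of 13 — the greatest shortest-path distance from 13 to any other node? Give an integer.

Distances from 13: 1:1, 2:2, 3:1, 4:1, 5:2, 6:2, 7:2, 8:2, 9:1, 10:1, 11:1, 12:2.
The largest is 2 (to 7, 5, 8, 2, 6, and 12), so the eccentricity of 13 is 2.

2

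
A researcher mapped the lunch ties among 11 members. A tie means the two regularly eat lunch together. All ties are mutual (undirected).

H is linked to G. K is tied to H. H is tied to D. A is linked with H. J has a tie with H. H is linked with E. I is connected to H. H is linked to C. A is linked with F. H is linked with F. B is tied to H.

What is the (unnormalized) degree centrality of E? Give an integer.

1

E is directly tied to H. That is 1 neighbor, so the degree of E is 1.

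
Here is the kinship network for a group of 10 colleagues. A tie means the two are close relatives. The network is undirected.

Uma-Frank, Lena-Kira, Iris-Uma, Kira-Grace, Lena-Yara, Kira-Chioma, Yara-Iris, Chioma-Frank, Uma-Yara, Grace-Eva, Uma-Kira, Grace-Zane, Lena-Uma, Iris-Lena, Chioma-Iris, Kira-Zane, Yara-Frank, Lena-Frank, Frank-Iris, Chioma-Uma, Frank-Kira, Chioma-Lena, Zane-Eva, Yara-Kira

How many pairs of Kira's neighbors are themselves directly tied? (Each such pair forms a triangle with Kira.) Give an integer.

Kira's neighbors: Chioma, Frank, Grace, Lena, Uma, Yara, and Zane.
Neighbor pairs that are themselves tied: Kira–Chioma–Frank; Kira–Chioma–Lena; Kira–Chioma–Uma; Kira–Frank–Lena; Kira–Frank–Uma; Kira–Frank–Yara; Kira–Grace–Zane; Kira–Lena–Uma; Kira–Lena–Yara; Kira–Uma–Yara. Each forms one triangle with Kira, for 10 in total.

10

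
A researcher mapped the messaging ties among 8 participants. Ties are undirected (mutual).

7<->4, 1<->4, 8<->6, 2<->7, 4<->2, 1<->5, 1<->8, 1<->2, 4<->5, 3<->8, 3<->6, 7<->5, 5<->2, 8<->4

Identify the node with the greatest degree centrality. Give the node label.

4

Degrees — 1:4, 2:4, 3:2, 4:5, 5:4, 6:2, 7:3, 8:4.
The maximum is 5, attained only by 4.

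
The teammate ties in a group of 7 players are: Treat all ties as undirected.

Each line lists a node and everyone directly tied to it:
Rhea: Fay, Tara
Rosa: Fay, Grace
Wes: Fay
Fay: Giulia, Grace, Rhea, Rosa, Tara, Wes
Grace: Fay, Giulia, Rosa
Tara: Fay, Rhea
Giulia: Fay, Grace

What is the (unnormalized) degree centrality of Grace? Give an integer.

Grace is directly tied to Fay, Giulia, and Rosa. That is 3 neighbors, so the degree of Grace is 3.

3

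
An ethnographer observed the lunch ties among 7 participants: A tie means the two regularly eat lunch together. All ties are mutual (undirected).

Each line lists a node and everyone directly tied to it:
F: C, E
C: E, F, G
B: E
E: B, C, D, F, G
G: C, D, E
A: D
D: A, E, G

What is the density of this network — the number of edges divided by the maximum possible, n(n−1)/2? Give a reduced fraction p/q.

3/7

There are 9 edges and 7 nodes, so the maximum possible is C(7,2) = 21.
Density = 9/21 = 3/7.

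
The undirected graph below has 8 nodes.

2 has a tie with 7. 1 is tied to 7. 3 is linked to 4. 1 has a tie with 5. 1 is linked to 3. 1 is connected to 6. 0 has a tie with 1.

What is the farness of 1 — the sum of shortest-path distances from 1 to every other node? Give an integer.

Distances from 1: 0:1, 2:2, 3:1, 4:2, 5:1, 6:1, 7:1.
Sum = 1 + 2 + 1 + 2 + 1 + 1 + 1 = 9.

9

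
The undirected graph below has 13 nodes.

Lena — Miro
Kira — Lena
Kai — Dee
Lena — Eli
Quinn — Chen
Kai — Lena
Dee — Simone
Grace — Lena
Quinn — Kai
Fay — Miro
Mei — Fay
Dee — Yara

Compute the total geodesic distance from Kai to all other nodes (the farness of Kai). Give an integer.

24

Distances from Kai: Chen:2, Dee:1, Eli:2, Fay:3, Grace:2, Kira:2, Lena:1, Mei:4, Miro:2, Quinn:1, Simone:2, Yara:2.
Sum = 2 + 1 + 2 + 3 + 2 + 2 + 1 + 4 + 2 + 1 + 2 + 2 = 24.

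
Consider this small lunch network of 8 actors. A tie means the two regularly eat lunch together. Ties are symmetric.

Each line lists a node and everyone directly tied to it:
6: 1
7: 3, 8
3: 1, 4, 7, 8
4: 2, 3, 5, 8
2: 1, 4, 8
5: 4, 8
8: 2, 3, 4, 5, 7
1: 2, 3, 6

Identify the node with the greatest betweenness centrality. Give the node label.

1

Unnormalized betweenness of each node: 1:19/3, 2:3, 3:11/2, 4:7/3, 5:0, 6:0, 7:0, 8:29/6.
1 has the largest value, 19/3, making it the main broker — the node through which the most shortest paths run.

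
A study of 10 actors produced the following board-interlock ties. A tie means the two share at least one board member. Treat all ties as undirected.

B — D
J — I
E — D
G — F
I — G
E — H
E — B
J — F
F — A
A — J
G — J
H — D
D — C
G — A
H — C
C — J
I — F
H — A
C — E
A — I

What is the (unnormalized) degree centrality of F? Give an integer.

4

F is directly tied to A, G, I, and J. That is 4 neighbors, so the degree of F is 4.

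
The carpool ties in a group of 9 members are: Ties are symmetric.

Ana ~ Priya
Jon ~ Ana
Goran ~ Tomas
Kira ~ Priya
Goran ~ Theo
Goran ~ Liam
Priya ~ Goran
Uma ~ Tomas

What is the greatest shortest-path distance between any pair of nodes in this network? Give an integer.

5

Eccentricity of each node (its greatest distance to any other): Ana:4, Goran:3, Jon:5, Kira:4, Liam:4, Priya:3, Theo:4, Tomas:4, Uma:5.
The maximum eccentricity is 5, realized for instance by the pair Uma–Jon via Uma – Tomas – Goran – Priya – Ana – Jon. So the diameter is 5.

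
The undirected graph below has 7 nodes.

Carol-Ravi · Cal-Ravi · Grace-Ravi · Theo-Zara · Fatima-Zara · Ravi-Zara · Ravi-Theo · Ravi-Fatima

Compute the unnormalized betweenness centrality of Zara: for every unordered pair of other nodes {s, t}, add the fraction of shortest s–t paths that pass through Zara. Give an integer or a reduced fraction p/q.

1/2

Pairs whose geodesics pass through Zara — Fatima–Theo: 1/2.
All other pairs contribute 0.
Summing the contributions gives betweenness(Zara) = 1/2.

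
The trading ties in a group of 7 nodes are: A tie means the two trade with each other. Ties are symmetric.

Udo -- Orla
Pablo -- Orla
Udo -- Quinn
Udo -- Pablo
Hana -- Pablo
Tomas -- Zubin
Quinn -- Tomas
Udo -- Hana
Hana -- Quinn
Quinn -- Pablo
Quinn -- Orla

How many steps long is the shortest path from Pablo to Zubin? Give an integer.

3

One shortest route is Pablo – Quinn – Tomas – Zubin, which uses 3 edges, and at distance 2 from Pablo we only reach {Tomas}, which does not include Zubin. So d(Pablo,Zubin) = 3.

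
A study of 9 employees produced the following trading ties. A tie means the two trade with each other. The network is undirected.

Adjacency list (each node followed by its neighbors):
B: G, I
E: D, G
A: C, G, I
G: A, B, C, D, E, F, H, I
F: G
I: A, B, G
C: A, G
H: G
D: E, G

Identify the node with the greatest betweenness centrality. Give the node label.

G

Unnormalized betweenness of each node: A:1/2, B:0, C:0, D:0, E:0, F:0, G:23, H:0, I:1/2.
G has the largest value, 23, making it the main broker — the node through which the most shortest paths run.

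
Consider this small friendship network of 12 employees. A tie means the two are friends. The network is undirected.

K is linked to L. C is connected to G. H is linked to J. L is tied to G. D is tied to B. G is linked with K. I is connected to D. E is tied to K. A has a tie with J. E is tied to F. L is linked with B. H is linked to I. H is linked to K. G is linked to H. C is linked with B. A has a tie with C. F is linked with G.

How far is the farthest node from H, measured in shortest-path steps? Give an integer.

3

Distances from H: A:2, B:3, C:2, D:2, E:2, F:2, G:1, I:1, J:1, K:1, L:2.
The largest is 3 (to B), so the eccentricity of H is 3.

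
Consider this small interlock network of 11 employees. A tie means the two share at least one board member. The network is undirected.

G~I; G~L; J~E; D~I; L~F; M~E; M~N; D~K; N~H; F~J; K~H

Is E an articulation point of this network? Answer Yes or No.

Even without E, every remaining node can still reach every other (the residual graph is connected), so E is not a cut vertex.

No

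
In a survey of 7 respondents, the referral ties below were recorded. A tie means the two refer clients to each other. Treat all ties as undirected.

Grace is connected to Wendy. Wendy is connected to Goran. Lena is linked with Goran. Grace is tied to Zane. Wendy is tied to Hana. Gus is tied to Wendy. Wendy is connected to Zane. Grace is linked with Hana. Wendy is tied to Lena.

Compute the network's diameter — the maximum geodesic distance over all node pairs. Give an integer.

Eccentricity of each node (its greatest distance to any other): Goran:2, Grace:2, Gus:2, Hana:2, Lena:2, Wendy:1, Zane:2.
The maximum eccentricity is 2, realized for instance by the pair Lena–Zane via Lena – Wendy – Zane. So the diameter is 2.

2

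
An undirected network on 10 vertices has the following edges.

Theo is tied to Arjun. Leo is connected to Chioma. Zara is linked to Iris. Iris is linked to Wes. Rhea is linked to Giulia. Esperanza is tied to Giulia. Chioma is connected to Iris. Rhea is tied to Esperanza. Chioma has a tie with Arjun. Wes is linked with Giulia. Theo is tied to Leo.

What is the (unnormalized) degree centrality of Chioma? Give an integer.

3

Chioma is directly tied to Arjun, Iris, and Leo. That is 3 neighbors, so the degree of Chioma is 3.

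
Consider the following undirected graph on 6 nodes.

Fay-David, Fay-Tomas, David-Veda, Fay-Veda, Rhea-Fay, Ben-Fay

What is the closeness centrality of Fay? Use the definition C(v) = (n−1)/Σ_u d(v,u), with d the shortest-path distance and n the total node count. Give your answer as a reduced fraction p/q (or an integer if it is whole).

Distances from Fay: Ben:1, David:1, Rhea:1, Tomas:1, Veda:1. Sum = 5.
n = 6, so closeness = 5/5 = 1.

1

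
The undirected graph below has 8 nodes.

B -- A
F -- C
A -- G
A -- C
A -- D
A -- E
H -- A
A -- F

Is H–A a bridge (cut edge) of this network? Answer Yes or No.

Without the H–A edge there is no alternate route between H and A, so the network disconnects. It is a bridge.

Yes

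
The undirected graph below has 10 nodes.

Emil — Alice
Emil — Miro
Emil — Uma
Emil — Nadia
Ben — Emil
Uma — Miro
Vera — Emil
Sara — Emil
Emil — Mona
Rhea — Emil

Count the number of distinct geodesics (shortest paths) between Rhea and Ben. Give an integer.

The shortest distance is 2, and the only length-2 path is Rhea–Emil–Ben. So there is exactly 1 shortest path.

1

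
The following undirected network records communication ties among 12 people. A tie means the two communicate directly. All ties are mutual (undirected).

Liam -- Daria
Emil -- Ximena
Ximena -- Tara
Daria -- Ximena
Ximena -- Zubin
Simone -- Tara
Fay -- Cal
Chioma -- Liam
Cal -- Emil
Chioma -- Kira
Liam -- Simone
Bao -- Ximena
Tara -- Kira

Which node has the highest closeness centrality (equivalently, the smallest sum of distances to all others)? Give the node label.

Farness (sum of distances to all others) for each node — Bao:29, Cal:33, Chioma:34, Daria:24, Emil:25, Fay:43, Kira:29, Liam:27, Simone:28, Tara:22, Ximena:19, Zubin:29.
The smallest farness is 19, for Ximena, so Ximena has the highest closeness.

Ximena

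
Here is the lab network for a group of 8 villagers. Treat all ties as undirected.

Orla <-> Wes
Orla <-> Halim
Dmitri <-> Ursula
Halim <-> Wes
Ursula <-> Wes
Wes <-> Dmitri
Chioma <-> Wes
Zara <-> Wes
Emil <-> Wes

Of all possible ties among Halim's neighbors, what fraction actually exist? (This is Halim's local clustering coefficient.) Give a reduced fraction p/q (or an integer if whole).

Halim's neighbors: Orla and Wes (k = 2).
Possible neighbor pairs: C(2,2) = 1. Edges among them: Orla–Wes → e = 1.
Clustering(Halim) = 1/1.

1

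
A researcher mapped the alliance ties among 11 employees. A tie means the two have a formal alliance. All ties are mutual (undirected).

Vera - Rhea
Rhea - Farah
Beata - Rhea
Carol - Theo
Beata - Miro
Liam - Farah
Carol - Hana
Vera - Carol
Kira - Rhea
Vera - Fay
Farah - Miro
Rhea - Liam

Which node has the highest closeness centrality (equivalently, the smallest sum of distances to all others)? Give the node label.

Farness (sum of distances to all others) for each node — Beata:24, Carol:23, Farah:23, Fay:27, Hana:32, Kira:26, Liam:24, Miro:30, Rhea:17, Theo:32, Vera:18.
The smallest farness is 17, for Rhea, so Rhea has the highest closeness.

Rhea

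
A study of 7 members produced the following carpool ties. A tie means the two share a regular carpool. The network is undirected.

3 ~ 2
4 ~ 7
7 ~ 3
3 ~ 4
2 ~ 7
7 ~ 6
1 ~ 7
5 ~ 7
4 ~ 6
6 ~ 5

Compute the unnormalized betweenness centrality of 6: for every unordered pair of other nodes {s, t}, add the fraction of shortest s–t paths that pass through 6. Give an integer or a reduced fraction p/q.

Pairs whose geodesics pass through 6 — 5–4: 1/2.
All other pairs contribute 0.
Summing the contributions gives betweenness(6) = 1/2.

1/2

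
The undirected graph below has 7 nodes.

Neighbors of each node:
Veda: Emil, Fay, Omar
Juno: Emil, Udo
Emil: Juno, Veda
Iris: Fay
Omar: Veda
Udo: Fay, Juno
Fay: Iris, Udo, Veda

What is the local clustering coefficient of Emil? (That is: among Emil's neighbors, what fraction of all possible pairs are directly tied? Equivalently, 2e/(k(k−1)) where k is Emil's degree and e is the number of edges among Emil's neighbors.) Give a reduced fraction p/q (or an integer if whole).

Emil's neighbors: Juno and Veda (k = 2).
Possible neighbor pairs: C(2,2) = 1. Edges among them: none → e = 0.
Clustering(Emil) = 0/1.

0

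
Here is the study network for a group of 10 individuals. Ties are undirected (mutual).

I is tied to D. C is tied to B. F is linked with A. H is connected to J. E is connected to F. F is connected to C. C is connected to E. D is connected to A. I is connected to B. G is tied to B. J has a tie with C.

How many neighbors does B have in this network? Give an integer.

B is directly tied to C, G, and I. That is 3 neighbors, so the degree of B is 3.

3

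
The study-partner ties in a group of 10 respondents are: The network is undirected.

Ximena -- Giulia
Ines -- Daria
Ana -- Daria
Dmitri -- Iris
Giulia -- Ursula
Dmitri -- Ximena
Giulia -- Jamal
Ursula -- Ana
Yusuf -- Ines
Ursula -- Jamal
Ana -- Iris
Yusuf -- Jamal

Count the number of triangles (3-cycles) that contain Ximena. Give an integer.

0

Ximena's neighbors are Dmitri and Giulia, but none of them are tied to each other, so no triangle contains Ximena.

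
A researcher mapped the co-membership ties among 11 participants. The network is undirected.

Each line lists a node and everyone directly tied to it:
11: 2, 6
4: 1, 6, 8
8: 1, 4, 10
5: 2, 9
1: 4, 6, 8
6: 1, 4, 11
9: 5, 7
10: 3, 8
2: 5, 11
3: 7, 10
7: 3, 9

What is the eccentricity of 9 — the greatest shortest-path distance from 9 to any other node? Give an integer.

Distances from 9: 1:5, 2:2, 3:2, 4:5, 5:1, 6:4, 7:1, 8:4, 10:3, 11:3.
The largest is 5 (to 4 and 1), so the eccentricity of 9 is 5.

5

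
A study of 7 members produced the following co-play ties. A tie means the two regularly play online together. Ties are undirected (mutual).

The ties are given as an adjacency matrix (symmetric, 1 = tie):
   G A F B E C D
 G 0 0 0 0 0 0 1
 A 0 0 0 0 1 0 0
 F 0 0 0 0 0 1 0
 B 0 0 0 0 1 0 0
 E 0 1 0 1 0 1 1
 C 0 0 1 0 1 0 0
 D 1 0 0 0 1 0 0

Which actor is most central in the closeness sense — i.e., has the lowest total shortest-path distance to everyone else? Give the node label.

Farness (sum of distances to all others) for each node — A:13, B:13, C:11, D:11, E:8, F:16, G:16.
The smallest farness is 8, for E, so E has the highest closeness.

E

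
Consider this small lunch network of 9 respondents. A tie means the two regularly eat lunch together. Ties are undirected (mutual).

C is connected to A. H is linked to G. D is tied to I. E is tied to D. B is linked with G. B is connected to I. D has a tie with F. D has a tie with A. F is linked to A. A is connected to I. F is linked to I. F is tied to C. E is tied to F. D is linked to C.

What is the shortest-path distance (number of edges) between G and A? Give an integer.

3

One shortest route is G – B – I – A, which uses 3 edges, and at distance 2 from G we only reach {I}, which does not include A. So d(G,A) = 3.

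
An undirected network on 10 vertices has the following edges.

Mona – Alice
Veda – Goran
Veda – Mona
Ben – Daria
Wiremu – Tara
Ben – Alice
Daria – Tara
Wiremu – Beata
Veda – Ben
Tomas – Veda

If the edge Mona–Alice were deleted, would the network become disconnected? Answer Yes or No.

No

Even without that edge, Mona still reaches Alice via Mona – Veda – Ben – Alice, so the network stays connected. Not a bridge.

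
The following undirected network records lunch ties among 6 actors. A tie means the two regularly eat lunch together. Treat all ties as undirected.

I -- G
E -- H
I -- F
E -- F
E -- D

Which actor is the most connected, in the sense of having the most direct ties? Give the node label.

Degrees — D:1, E:3, F:2, G:1, H:1, I:2.
The maximum is 3, attained only by E.

E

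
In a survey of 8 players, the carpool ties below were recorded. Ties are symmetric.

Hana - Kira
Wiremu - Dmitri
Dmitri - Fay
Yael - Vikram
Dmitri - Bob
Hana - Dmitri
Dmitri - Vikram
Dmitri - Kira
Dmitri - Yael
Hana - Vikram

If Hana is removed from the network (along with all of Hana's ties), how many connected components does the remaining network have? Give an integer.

1

Hana's neighbors (Dmitri, Kira, and Vikram) remain reachable from one another through other ties, so the rest of the network stays in one piece.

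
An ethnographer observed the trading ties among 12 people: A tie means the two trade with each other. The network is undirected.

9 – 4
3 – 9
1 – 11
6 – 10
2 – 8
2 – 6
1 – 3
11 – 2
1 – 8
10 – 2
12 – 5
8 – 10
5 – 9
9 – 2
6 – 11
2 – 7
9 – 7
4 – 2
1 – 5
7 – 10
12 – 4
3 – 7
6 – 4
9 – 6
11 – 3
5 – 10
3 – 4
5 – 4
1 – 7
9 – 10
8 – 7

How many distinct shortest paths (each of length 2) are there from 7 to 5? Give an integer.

3

The shortest distance is 2. The length-2 paths are: 7–10–5; 7–1–5; 7–9–5.
That gives 3 distinct shortest paths.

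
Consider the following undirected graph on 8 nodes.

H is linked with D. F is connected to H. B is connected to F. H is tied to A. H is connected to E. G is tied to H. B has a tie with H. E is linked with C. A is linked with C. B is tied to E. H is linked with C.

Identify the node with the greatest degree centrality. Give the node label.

Degrees — A:2, B:3, C:3, D:1, E:3, F:2, G:1, H:7.
The maximum is 7, attained only by H.

H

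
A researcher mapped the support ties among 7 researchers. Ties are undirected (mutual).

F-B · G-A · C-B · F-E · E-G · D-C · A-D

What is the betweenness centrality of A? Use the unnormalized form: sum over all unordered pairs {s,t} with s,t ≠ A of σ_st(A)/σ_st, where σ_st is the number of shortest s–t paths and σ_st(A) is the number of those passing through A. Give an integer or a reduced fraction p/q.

3

Pairs whose geodesics pass through A — D–G: 1; D–E: 1; G–C: 1.
All other pairs contribute 0.
Summing the contributions gives betweenness(A) = 3.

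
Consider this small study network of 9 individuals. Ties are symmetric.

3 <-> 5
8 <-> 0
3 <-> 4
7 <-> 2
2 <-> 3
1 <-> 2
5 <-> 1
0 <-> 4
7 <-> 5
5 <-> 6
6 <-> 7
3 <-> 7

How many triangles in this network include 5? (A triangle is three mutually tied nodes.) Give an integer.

2

5's neighbors: 1, 3, 6, and 7.
Neighbor pairs that are themselves tied: 5–3–7; 5–6–7. Each forms one triangle with 5, for 2 in total.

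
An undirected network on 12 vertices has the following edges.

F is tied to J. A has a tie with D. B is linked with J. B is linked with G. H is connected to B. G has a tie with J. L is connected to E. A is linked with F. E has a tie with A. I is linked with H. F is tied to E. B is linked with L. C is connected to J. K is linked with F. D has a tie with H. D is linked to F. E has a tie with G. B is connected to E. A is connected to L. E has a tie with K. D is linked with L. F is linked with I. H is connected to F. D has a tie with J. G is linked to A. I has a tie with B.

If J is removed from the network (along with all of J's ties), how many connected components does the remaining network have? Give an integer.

Without J, the remaining ties split the others into: {A, B, D, E, F, G, H, I, K, L}; {C}.
That's 2 separate components.

2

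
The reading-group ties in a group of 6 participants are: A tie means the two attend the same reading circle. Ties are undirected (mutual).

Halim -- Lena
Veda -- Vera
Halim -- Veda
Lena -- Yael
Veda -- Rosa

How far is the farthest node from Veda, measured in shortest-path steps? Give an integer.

Distances from Veda: Halim:1, Lena:2, Rosa:1, Vera:1, Yael:3.
The largest is 3 (to Yael), so the eccentricity of Veda is 3.

3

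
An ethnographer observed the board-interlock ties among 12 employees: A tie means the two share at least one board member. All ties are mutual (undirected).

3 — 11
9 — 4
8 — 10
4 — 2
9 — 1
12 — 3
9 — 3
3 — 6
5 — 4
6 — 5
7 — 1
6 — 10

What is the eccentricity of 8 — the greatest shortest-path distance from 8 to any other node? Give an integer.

Distances from 8: 1:5, 2:5, 3:3, 4:4, 5:3, 6:2, 7:6, 9:4, 10:1, 11:4, 12:4.
The largest is 6 (to 7), so the eccentricity of 8 is 6.

6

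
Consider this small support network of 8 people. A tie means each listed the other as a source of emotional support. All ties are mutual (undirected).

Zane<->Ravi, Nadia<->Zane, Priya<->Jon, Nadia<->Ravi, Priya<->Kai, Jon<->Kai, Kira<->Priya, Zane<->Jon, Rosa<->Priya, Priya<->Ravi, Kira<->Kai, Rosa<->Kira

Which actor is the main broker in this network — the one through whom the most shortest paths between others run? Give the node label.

Priya

Unnormalized betweenness of each node: Jon:19/6, Kai:5/6, Kira:1/2, Nadia:0, Priya:29/3, Ravi:29/6, Rosa:0, Zane:2.
Priya has the largest value, 29/3, making it the main broker — the node through which the most shortest paths run.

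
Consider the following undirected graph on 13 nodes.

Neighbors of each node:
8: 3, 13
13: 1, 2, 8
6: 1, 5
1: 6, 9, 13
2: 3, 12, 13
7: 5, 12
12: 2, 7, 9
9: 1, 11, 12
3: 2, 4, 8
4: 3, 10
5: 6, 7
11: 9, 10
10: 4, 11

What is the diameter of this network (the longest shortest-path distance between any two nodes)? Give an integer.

5

Eccentricity of each node (its greatest distance to any other): 1:4, 2:3, 3:4, 4:5, 5:5, 6:5, 7:4, 8:4, 9:3, 10:5, 11:4, 12:3, 13:4.
The maximum eccentricity is 5, realized for instance by the pair 5–10 via 5 – 6 – 1 – 9 – 11 – 10. So the diameter is 5.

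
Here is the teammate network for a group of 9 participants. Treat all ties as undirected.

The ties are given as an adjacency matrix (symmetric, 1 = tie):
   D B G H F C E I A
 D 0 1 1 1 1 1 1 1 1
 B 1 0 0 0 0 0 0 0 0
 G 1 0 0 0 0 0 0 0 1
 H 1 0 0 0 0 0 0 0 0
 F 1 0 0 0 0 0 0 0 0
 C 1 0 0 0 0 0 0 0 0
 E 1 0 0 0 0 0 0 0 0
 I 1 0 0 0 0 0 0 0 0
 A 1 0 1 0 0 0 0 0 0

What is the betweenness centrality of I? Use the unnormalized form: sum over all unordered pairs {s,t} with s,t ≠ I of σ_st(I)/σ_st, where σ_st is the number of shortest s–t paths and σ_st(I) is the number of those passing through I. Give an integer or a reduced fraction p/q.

No shortest path between any pair of other nodes passes through I.
Summing the contributions gives betweenness(I) = 0.

0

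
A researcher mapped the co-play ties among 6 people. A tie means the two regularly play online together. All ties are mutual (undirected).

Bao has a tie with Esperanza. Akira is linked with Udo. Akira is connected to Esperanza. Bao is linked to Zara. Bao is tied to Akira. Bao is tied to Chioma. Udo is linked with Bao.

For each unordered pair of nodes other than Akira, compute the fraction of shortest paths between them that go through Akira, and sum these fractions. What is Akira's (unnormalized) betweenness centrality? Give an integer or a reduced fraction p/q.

1/2

Pairs whose geodesics pass through Akira — Udo–Esperanza: 1/2.
All other pairs contribute 0.
Summing the contributions gives betweenness(Akira) = 1/2.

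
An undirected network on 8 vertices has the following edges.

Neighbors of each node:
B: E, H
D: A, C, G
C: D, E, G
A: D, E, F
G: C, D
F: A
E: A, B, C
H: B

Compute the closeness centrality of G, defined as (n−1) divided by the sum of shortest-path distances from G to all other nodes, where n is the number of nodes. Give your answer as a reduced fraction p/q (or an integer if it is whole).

Distances from G: A:2, B:3, C:1, D:1, E:2, F:3, H:4. Sum = 16.
n = 8, so closeness = 7/16.

7/16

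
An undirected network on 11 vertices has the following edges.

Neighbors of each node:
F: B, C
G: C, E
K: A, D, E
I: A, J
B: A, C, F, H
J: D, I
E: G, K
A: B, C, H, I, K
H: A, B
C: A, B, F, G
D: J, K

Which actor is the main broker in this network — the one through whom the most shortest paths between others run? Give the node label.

Unnormalized betweenness of each node: A:22, B:9/2, C:19/2, D:5/2, E:5/2, F:0, G:5/2, H:0, I:11/2, J:1, K:12.
A has the largest value, 22, making it the main broker — the node through which the most shortest paths run.

A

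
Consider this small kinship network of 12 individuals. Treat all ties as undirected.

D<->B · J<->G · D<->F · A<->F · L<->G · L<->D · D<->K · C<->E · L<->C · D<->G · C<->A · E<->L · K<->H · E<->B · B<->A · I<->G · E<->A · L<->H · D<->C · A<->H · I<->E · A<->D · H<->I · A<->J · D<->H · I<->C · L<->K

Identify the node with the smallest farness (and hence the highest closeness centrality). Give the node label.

D

Farness (sum of distances to all others) for each node — A:15, B:19, C:17, D:14, E:17, F:21, G:18, H:17, I:19, J:21, K:20, L:16.
The smallest farness is 14, for D, so D has the highest closeness.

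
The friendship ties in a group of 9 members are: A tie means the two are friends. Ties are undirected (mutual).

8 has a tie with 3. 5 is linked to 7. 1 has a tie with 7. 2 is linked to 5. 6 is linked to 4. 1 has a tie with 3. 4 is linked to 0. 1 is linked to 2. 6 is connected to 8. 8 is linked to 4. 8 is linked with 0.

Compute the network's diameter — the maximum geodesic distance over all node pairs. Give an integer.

Eccentricity of each node (its greatest distance to any other): 0:5, 1:3, 2:4, 3:3, 4:5, 5:5, 6:5, 7:4, 8:4.
The maximum eccentricity is 5, realized for instance by the pair 5–4 via 5 – 2 – 1 – 3 – 8 – 4. So the diameter is 5.

5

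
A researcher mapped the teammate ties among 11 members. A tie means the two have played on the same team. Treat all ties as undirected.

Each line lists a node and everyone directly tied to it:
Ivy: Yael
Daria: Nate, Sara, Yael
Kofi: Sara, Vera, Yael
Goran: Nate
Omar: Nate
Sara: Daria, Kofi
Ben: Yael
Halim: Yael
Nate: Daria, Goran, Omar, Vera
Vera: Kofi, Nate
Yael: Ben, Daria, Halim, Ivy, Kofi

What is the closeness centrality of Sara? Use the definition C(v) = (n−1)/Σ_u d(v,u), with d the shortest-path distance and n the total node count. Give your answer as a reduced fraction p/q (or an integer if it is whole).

Distances from Sara: Ben:3, Daria:1, Goran:3, Halim:3, Ivy:3, Kofi:1, Nate:2, Omar:3, Vera:2, Yael:2. Sum = 23.
n = 11, so closeness = 10/23.

10/23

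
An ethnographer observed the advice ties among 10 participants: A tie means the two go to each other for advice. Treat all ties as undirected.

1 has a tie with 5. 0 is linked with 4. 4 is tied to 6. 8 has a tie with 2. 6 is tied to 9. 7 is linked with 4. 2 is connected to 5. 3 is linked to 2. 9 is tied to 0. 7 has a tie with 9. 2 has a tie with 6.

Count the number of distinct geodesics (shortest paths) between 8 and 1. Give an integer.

The shortest distance is 3, and the only length-3 path is 8–2–5–1. So there is exactly 1 shortest path.

1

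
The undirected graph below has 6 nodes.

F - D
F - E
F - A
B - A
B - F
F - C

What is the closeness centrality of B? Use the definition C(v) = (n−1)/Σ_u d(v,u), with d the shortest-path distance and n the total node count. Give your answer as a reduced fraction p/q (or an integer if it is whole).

Distances from B: A:1, C:2, D:2, E:2, F:1. Sum = 8.
n = 6, so closeness = 5/8.

5/8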